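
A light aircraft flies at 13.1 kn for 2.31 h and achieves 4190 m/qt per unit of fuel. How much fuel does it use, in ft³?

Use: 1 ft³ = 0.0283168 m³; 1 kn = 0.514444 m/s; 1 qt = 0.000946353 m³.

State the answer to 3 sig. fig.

0.447 ft³

13.1 kn → 6.73922 m/s
2.31 h → 8316 s
d = v × t = 6.73922 × 8316 = 56043.4 m
4190 m/qt → 4.42752×10⁶ m/m³
V = d / (distance per unit fuel) = 56043.4 / 4.42752×10⁶ = 0.012658 m³
In ft³: 0.012658 / 0.0283168 = 0.447014 ft³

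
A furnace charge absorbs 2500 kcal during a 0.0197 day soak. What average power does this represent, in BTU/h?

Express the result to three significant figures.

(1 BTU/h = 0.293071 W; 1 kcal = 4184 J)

2.10×10⁴ BTU/h

2500 kcal × 4184 → 1.046×10⁷ J
0.0197 day × 86400 → 1702.08 s
P = E / t = 1.046×10⁷ J / 1702.08 s = 6145.42 W
6145.42 W ÷ (0.293071 W/BTU/h) = 20969 BTU/h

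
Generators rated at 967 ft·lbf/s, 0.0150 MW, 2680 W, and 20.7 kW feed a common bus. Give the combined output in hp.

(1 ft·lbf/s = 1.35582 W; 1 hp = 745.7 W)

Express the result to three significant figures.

967 ft·lbf/s × 1.35582 = 1311.08 W
0.0150 MW × 1000000 = 15000 W
2680 W (already W)
20.7 kW × 1000 = 20700 W
Combined: 1311.08 + 15000 + 2680 + 20700 = 39691.1 W
In hp: 39691.1 / 745.7 = 53.2266 hp

53.2 hp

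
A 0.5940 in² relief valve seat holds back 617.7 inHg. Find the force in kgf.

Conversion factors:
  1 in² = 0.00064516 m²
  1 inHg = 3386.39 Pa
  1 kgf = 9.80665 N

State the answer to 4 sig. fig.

81.74 kgf

617.7 inHg × 3386.39 = 2.09177×10⁶ Pa
0.5940 in² × 0.00064516 = 3.83225×10⁻⁴ m²
F = P × A = 2.09177×10⁶ Pa × 3.83225×10⁻⁴ m² = 801.619 N
801.619 N ÷ (9.80665 N/kgf) = 81.7424 kgf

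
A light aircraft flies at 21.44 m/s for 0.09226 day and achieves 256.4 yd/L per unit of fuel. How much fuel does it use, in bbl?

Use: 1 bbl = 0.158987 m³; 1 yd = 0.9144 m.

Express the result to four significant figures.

0.09226 day → 7971.26 s
d = v × t = 21.44 × 7971.26 = 170904 m
256.4 yd/L → 234452 m/m³
V = d / (distance per unit fuel) = 170904 / 234452 = 0.728951 m³
In bbl: 0.728951 / 0.158987 = 4.58497 bbl

4.585 bbl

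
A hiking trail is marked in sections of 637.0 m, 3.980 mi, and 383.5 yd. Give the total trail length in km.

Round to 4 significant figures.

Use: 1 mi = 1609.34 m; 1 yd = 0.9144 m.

7.393 km

637.0 m (already m)
3.980 mi × 1609.34 = 6405.17 m
383.5 yd × 0.9144 = 350.672 m
Sum: 637 + 6405.17 + 350.672 = 7392.84 m
In km: 7392.84 / 1000 = 7.39284 km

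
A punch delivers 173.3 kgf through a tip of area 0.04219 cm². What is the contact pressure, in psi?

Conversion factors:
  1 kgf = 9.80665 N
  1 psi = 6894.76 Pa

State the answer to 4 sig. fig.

5.842×10⁴ psi

173.3 kgf × 9.80665 = 1699.49 N
0.04219 cm² × 0.0001 = 4.219×10⁻⁶ m²
P = F / A = 1699.49 N / 4.219×10⁻⁶ m² = 4.02818×10⁸ Pa
4.02818×10⁸ Pa ÷ (6894.76 Pa/psi) = 58423.8 psi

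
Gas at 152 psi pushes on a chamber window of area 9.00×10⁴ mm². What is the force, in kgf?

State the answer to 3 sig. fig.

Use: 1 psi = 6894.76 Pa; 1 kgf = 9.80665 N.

9620 kgf

152 psi × 6894.76 = 1.048×10⁶ Pa
9.00×10⁴ mm² × 10⁻⁶ = 0.09 m²
F = P × A = 1.048×10⁶ Pa × 0.09 m² = 94320 N
94320 N ÷ (9.80665 N/kgf) = 9617.96 kgf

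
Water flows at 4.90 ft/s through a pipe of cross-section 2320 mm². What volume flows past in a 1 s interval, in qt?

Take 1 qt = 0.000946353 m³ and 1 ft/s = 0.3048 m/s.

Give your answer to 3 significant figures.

3.66 qt

4.90 ft/s × 0.3048 → 1.49352 m/s
2320 mm² × 10⁻⁶ → 0.00232 m²
V = v × A × t = 1.49352 m/s × 0.00232 m² × 1 s = 0.00346497 m³
0.00346497 m³ ÷ (0.000946353 m³/qt) = 3.66139 qt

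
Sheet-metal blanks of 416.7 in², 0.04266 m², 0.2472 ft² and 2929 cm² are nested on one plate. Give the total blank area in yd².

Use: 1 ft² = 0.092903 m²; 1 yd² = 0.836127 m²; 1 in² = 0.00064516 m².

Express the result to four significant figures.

416.7 in² × 0.00064516 = 0.268838 m²
0.04266 m² (already m²)
0.2472 ft² × 0.092903 = 0.0229656 m²
2929 cm² × 0.0001 = 0.2929 m²
Total: 0.268838 + 0.04266 + 0.0229656 + 0.2929 = 0.627364 m²
In yd²: 0.627364 / 0.836127 = 0.750321 yd²

0.7503 yd²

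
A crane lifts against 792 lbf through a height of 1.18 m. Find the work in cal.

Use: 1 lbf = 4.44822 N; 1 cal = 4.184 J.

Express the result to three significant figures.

792 lbf × 4.44822 → 3522.99 N
W = F × d = 3522.99 N × 1.18 m = 4157.13 J
4157.13 J ÷ (4.184 J/cal) = 993.578 cal

994 cal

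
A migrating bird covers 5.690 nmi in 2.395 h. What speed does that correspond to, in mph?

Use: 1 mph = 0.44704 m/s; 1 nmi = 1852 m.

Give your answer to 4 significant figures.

5.690 nmi × 1852 = 10537.9 m
2.395 h × 3600 = 8622 s
v = d / t = 10537.9 m / 8622 s = 1.22221 m/s
1.22221 m/s ÷ (0.44704 m/s/mph) = 2.73401 mph

2.734 mph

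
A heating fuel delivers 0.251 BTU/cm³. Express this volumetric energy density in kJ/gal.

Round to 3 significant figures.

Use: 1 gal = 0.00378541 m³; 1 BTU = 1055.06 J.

0.251 BTU/cm³ × 1055.06 J/BTU ÷ 10⁻⁶ m³/cm³ = 2.6482×10⁸ J/m³
2.6482×10⁸ J/m³ ÷ 1000 J/kJ × 0.00378541 m³/gal = 1002.45 kJ/gal

1000 kJ/gal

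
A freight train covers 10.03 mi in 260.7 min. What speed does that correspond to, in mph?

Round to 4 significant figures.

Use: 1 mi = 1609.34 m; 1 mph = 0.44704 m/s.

2.308 mph

10.03 mi × 1609.34 → 16141.7 m
260.7 min × 60 → 15642 s
v = d / t = 16141.7 m / 15642 s = 1.03195 m/s
1.03195 m/s ÷ (0.44704 m/s/mph) = 2.30841 mph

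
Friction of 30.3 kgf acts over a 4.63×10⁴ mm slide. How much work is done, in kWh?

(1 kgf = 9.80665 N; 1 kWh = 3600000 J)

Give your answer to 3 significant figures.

30.3 kgf × 9.80665 → 297.141 N
4.63×10⁴ mm × 0.001 → 46.3 m
W = F × d = 297.141 N × 46.3 m = 13757.6 J
13757.6 J ÷ (3600000 J/kWh) = 0.00382156 kWh

0.00382 kWh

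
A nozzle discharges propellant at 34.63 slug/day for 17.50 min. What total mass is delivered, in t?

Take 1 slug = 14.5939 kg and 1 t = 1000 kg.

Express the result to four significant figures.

0.006142 t

34.63 slug/day → 0.00584938 kg/s
17.50 min → 1050 s
m = ṁ × t = 0.00584938 × 1050 = 6.14185 kg
In t: 6.14185 / 1000 = 0.00614185 t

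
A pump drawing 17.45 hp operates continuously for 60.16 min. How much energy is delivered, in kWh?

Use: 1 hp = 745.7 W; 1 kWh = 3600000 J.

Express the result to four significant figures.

13.05 kWh

17.45 hp × 745.7 → 13012.5 W
60.16 min × 60 → 3609.6 s
E = P × t = 13012.5 W × 3609.6 s = 4.69699×10⁷ J
4.69699×10⁷ J ÷ (3600000 J/kWh) = 13.0472 kWh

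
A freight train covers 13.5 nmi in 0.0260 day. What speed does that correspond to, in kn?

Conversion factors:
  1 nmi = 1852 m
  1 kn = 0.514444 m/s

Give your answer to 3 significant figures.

13.5 nmi × 1852 → 25002 m
0.0260 day × 86400 → 2246.4 s
v = d / t = 25002 m / 2246.4 s = 11.1298 m/s
11.1298 m/s ÷ (0.514444 m/s/kn) = 21.6346 kn

21.6 kn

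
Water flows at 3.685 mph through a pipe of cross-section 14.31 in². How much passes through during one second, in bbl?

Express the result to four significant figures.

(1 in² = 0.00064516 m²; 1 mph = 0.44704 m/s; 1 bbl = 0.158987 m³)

3.685 mph × 0.44704 → 1.64734 m/s
14.31 in² × 0.00064516 → 0.00923224 m²
V = v × A × t = 1.64734 m/s × 0.00923224 m² × 1 s = 0.0152086 m³
0.0152086 m³ ÷ (0.158987 m³/bbl) = 0.0956594 bbl

0.09566 bbl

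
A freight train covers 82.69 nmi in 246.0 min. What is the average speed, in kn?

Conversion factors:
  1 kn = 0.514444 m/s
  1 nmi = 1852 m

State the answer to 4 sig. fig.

82.69 nmi × 1852 → 153142 m
246.0 min × 60 → 14760 s
v = d / t = 153142 m / 14760 s = 10.3755 m/s
10.3755 m/s ÷ (0.514444 m/s/kn) = 20.1684 kn

20.17 kn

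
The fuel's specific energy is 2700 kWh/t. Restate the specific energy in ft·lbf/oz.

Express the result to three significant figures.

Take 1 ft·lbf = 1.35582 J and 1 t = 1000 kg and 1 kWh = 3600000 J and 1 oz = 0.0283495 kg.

2.03×10⁵ ft·lbf/oz

2700 kWh/t × 3600000 J/kWh ÷ 1000 kg/t = 9.72×10⁶ J/kg
9.72×10⁶ J/kg ÷ 1.35582 J/ft·lbf × 0.0283495 kg/oz = 203240 ft·lbf/oz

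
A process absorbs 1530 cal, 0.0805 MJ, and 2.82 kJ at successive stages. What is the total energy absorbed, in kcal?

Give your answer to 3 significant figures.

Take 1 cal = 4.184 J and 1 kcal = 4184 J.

1530 cal × 4.184 → 6401.52 J
0.0805 MJ × 1000000 → 80500 J
2.82 kJ × 1000 → 2820 J
Combined: 6401.52 + 80500 + 2820 = 89721.5 J
In kcal: 89721.5 / 4184 = 21.444 kcal

21.4 kcal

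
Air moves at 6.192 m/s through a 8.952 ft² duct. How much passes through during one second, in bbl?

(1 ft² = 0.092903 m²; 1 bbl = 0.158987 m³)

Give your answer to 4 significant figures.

8.952 ft² × 0.092903 = 0.831668 m²
V = v × A × t = 6.192 m/s × 0.831668 m² × 1 s = 5.14969 m³
5.14969 m³ ÷ (0.158987 m³/bbl) = 32.3906 bbl

32.39 bbl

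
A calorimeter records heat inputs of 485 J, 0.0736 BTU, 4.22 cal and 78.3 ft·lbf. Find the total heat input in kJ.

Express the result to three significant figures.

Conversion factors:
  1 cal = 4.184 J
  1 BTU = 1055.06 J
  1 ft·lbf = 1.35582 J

0.686 kJ

485 J (already J)
0.0736 BTU × 1055.06 → 77.6524 J
4.22 cal × 4.184 → 17.6565 J
78.3 ft·lbf × 1.35582 → 106.161 J
Sum: 485 + 77.6524 + 17.6565 + 106.161 = 686.47 J
In kJ: 686.47 / 1000 = 0.68647 kJ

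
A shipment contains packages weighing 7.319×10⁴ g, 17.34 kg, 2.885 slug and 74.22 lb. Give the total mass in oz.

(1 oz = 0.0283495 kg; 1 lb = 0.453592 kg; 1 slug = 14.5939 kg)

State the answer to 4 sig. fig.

7.319×10⁴ g × 0.001 → 73.19 kg
17.34 kg (already kg)
2.885 slug × 14.5939 → 42.1034 kg
74.22 lb × 0.453592 → 33.6656 kg
Combined: 73.19 + 17.34 + 42.1034 + 33.6656 = 166.299 kg
In oz: 166.299 / 0.0283495 = 5866.03 oz

5866 oz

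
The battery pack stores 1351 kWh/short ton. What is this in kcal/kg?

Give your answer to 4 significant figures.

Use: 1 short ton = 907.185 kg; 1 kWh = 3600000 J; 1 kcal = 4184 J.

1281 kcal/kg

1351 kWh/short ton × 3600000 J/kWh ÷ 907.185 kg/short ton = 5.3612×10⁶ J/kg
5.3612×10⁶ J/kg ÷ 4184 J/kcal = 1281.36 kcal/kg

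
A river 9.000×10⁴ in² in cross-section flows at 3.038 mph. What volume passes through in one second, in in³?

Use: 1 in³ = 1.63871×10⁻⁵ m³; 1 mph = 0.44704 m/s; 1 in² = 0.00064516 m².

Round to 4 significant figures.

4.812×10⁶ in³

3.038 mph × 0.44704 = 1.35811 m/s
9.000×10⁴ in² × 0.00064516 = 58.0644 m²
V = v × A × t = 1.35811 m/s × 58.0644 m² × 1 s = 78.8578 m³
78.8578 m³ ÷ (1.63871×10⁻⁵ m³/in³) = 4.81219×10⁶ in³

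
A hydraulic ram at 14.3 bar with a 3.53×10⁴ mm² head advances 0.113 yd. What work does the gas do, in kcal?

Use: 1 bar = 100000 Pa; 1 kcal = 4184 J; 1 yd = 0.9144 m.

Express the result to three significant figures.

14.3 bar → 1.43×10⁶ Pa
3.53×10⁴ mm² → 0.0353 m²
F = P × A = 1.43×10⁶ × 0.0353 = 50479 N
0.113 yd → 0.103327 m
W = F × d = 50479 × 0.103327 = 5215.84 J
In kcal: 5215.84 / 4184 = 1.24662 kcal

1.25 kcal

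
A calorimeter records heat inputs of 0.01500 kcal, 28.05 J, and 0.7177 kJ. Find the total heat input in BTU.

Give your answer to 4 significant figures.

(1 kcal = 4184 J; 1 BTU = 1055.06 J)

0.01500 kcal × 4184 → 62.76 J
28.05 J (already J)
0.7177 kJ × 1000 → 717.7 J
Combined: 62.76 + 28.05 + 717.7 = 808.51 J
In BTU: 808.51 / 1055.06 = 0.766317 BTU

0.7663 BTU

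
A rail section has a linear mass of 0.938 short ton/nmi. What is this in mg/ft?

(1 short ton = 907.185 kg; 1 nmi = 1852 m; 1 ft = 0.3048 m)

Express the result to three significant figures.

1.40×10⁵ mg/ft

0.938 short ton/nmi × 907.185 kg/short ton ÷ 1852 m/nmi = 0.459471 kg/m
0.459471 kg/m ÷ 10⁻⁶ kg/mg × 0.3048 m/ft = 140047 mg/ft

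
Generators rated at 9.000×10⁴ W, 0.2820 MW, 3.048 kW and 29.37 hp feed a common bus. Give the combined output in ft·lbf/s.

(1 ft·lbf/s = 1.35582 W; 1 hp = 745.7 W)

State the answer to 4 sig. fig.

2.928×10⁵ ft·lbf/s

9.000×10⁴ W (already W)
0.2820 MW × 1000000 → 282000 W
3.048 kW × 1000 → 3048 W
29.37 hp × 745.7 → 21901.2 W
Total: 90000 + 282000 + 3048 + 21901.2 = 396949 W
In ft·lbf/s: 396949 / 1.35582 = 292774 ft·lbf/s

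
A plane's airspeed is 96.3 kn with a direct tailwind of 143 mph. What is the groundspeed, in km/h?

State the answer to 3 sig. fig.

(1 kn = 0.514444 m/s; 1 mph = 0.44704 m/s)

408 km/h

96.3 kn × 0.514444 → 49.541 m/s
143 mph × 0.44704 → 63.9267 m/s
Sum: 49.541 + 63.9267 = 113.468 m/s
In km/h: 113.468 / (1/3.6) = 408.485 km/h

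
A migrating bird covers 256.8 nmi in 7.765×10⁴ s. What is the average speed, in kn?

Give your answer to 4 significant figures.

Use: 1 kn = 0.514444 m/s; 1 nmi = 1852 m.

256.8 nmi × 1852 → 475594 m
v = d / t = 475594 m / 77650 s = 6.12484 m/s
6.12484 m/s ÷ (0.514444 m/s/kn) = 11.9057 kn

11.91 kn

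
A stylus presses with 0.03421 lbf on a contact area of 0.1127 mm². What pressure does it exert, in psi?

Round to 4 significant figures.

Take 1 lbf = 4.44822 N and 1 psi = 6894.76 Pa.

0.03421 lbf × 4.44822 → 0.152174 N
0.1127 mm² × 10⁻⁶ → 1.127×10⁻⁷ m²
P = F / A = 0.152174 N / 1.127×10⁻⁷ m² = 1.35026×10⁶ Pa
1.35026×10⁶ Pa ÷ (6894.76 Pa/psi) = 195.839 psi

195.8 psi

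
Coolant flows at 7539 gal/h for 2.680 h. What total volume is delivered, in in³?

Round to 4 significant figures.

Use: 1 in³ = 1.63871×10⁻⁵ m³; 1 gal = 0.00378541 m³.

7539 gal/h → 0.00792728 m³/s
2.680 h → 9648 s
V = Q × t = 0.00792728 × 9648 = 76.4824 m³
In in³: 76.4824 / 1.63871×10⁻⁵ = 4.66723×10⁶ in³

4.667×10⁶ in³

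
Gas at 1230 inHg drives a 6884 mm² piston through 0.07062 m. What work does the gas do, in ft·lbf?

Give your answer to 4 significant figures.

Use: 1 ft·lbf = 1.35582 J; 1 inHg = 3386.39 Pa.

1230 inHg → 4.16526×10⁶ Pa
6884 mm² → 0.006884 m²
F = P × A = 4.16526×10⁶ × 0.006884 = 28673.6 N
W = F × d = 28673.6 × 0.07062 = 2024.93 J
In ft·lbf: 2024.93 / 1.35582 = 1493.51 ft·lbf

1494 ft·lbf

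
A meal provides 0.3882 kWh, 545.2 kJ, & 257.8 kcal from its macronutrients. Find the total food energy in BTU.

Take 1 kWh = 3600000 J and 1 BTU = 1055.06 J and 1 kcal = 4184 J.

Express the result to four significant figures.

0.3882 kWh × 3600000 = 1.39752×10⁶ J
545.2 kJ × 1000 = 545200 J
257.8 kcal × 4184 = 1.07864×10⁶ J
Sum: 1.39752×10⁶ + 545200 + 1.07864×10⁶ = 3.02136×10⁶ J
In BTU: 3.02136×10⁶ / 1055.06 = 2863.69 BTU

2864 BTU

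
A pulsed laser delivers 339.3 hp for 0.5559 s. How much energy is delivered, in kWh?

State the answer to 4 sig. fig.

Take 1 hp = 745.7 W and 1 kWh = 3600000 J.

339.3 hp × 745.7 → 253016 W
E = P × t = 253016 W × 0.5559 s = 140652 J
140652 J ÷ (3600000 J/kWh) = 0.03907 kWh

0.03907 kWh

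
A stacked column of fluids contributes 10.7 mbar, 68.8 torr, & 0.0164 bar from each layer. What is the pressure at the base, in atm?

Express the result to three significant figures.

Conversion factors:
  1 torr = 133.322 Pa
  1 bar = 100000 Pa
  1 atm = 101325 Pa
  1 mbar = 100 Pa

0.117 atm

10.7 mbar × 100 = 1070 Pa
68.8 torr × 133.322 = 9172.55 Pa
0.0164 bar × 100000 = 1640 Pa
Total: 1070 + 9172.55 + 1640 = 11882.6 Pa
In atm: 11882.6 / 101325 = 0.117272 atm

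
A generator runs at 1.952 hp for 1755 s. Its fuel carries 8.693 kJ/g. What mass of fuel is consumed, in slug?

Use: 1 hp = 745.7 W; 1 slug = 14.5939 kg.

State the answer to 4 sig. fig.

1.952 hp → 1455.61 W
E = P × t = 1455.61 × 1755 = 2.5546×10⁶ J
8.693 kJ/g → 8.693×10⁶ J/kg
m = E / e_s = 2.5546×10⁶ / 8.693×10⁶ = 0.293869 kg
In slug: 0.293869 / 14.5939 = 0.0201364 slug

0.02014 slug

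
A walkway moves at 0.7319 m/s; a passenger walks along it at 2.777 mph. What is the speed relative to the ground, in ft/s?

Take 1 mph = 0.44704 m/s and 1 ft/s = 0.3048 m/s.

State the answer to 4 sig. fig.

0.7319 m/s (already m/s)
2.777 mph × 0.44704 = 1.24143 m/s
Combined: 0.7319 + 1.24143 = 1.97333 m/s
In ft/s: 1.97333 / 0.3048 = 6.47418 ft/s

6.474 ft/s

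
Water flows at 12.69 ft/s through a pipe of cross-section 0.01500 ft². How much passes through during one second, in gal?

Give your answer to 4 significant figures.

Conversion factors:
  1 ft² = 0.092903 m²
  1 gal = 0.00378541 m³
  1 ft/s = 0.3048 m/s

1.424 gal

12.69 ft/s × 0.3048 = 3.86791 m/s
0.01500 ft² × 0.092903 = 0.00139354 m²
V = v × A × t = 3.86791 m/s × 0.00139354 m² × 1 s = 0.00539009 m³
0.00539009 m³ ÷ (0.00378541 m³/gal) = 1.42391 gal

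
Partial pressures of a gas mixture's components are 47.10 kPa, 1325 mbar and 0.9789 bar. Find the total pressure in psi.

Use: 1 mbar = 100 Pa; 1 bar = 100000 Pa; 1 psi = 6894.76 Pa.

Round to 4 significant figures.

47.10 kPa × 1000 = 47100 Pa
1325 mbar × 100 = 132500 Pa
0.9789 bar × 100000 = 97890 Pa
Sum: 47100 + 132500 + 97890 = 277490 Pa
In psi: 277490 / 6894.76 = 40.2465 psi

40.25 psi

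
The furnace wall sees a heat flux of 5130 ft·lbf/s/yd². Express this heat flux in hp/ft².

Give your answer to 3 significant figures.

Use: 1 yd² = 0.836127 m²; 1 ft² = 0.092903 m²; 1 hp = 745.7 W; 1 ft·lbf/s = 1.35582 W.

1.04 hp/ft²

5130 ft·lbf/s/yd² × 1.35582 W/ft·lbf/s ÷ 0.836127 m²/yd² = 8318.54 W/m²
8318.54 W/m² ÷ 745.7 W/hp × 0.092903 m²/ft² = 1.03636 hp/ft²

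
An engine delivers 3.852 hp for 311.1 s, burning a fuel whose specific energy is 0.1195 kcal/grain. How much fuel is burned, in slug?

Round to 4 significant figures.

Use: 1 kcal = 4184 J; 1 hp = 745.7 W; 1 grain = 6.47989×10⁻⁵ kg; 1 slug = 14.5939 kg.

3.852 hp → 2872.44 W
E = P × t = 2872.44 × 311.1 = 893616 J
0.1195 kcal/grain → 7.716×10⁶ J/kg
m = E / e_s = 893616 / 7.716×10⁶ = 0.115813 kg
In slug: 0.115813 / 14.5939 = 0.00793571 slug

0.007936 slug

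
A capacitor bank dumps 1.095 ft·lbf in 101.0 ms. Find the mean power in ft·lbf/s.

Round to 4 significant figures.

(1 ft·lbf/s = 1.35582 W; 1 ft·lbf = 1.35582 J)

1.095 ft·lbf × 1.35582 → 1.48462 J
101.0 ms × 0.001 → 0.101 s
P = E / t = 1.48462 J / 0.101 s = 14.6992 W
14.6992 W ÷ (1.35582 W/ft·lbf/s) = 10.8416 ft·lbf/s

10.84 ft·lbf/s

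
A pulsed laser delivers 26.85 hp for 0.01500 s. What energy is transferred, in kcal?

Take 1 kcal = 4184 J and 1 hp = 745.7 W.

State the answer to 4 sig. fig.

26.85 hp × 745.7 = 20022 W
E = P × t = 20022 W × 0.015 s = 300.33 J
300.33 J ÷ (4184 J/kcal) = 0.0717806 kcal

0.07178 kcal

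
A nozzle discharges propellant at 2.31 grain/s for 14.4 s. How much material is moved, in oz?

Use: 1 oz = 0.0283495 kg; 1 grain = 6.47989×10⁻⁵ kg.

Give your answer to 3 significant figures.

0.0760 oz

2.31 grain/s → 1.49685×10⁻⁴ kg/s
m = ṁ × t = 1.49685×10⁻⁴ × 14.4 = 0.00215546 kg
In oz: 0.00215546 / 0.0283495 = 0.0760317 oz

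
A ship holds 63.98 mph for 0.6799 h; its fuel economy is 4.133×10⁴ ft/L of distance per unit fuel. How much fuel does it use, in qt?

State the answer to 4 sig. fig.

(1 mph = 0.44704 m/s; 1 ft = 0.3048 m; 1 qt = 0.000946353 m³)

5.872 qt

63.98 mph → 28.6016 m/s
0.6799 h → 2447.64 s
d = v × t = 28.6016 × 2447.64 = 70006.4 m
4.133×10⁴ ft/L → 1.25974×10⁷ m/m³
V = d / (distance per unit fuel) = 70006.4 / 1.25974×10⁷ = 0.00555721 m³
In qt: 0.00555721 / 0.000946353 = 5.87224 qt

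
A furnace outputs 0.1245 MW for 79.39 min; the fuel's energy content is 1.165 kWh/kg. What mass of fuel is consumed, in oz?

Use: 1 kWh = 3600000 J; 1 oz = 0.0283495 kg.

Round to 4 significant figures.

4988 oz

0.1245 MW → 124500 W
79.39 min → 4763.4 s
E = P × t = 124500 × 4763.4 = 5.93043×10⁸ J
1.165 kWh/kg → 4.194×10⁶ J/kg
m = E / e_s = 5.93043×10⁸ / 4.194×10⁶ = 141.403 kg
In oz: 141.403 / 0.0283495 = 4987.85 oz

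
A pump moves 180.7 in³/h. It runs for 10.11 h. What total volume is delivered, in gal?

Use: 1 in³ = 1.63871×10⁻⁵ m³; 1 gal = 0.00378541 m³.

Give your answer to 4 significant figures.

7.909 gal

180.7 in³/h → 8.22541×10⁻⁷ m³/s
10.11 h → 36396 s
V = Q × t = 8.22541×10⁻⁷ × 36396 = 0.0299372 m³
In gal: 0.0299372 / 0.00378541 = 7.90858 gal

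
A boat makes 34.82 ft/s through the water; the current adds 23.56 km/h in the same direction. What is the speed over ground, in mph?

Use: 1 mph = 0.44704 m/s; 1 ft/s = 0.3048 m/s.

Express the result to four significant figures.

38.38 mph

34.82 ft/s × 0.3048 = 10.6131 m/s
23.56 km/h × (1/3.6) = 6.54444 m/s
Total: 10.6131 + 6.54444 = 17.1575 m/s
In mph: 17.1575 / 0.44704 = 38.3802 mph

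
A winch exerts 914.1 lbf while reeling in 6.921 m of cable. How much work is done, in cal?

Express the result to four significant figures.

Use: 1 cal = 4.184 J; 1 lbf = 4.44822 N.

6726 cal

914.1 lbf × 4.44822 = 4066.12 N
W = F × d = 4066.12 N × 6.921 m = 28141.6 J
28141.6 J ÷ (4.184 J/cal) = 6726 cal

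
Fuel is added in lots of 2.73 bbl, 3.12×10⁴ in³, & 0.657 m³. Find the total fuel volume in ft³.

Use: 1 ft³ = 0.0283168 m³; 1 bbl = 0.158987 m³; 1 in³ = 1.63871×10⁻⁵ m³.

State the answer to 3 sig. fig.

56.6 ft³

2.73 bbl × 0.158987 = 0.434035 m³
3.12×10⁴ in³ × 1.63871×10⁻⁵ = 0.511278 m³
0.657 m³ (already m³)
Combined: 0.434035 + 0.511278 + 0.657 = 1.60231 m³
In ft³: 1.60231 / 0.0283168 = 56.5851 ft³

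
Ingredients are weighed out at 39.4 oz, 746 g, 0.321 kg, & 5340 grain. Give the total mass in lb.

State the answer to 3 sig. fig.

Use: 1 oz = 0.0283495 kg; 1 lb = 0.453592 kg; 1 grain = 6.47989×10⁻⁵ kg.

39.4 oz × 0.0283495 = 1.11697 kg
746 g × 0.001 = 0.746 kg
0.321 kg (already kg)
5340 grain × 6.47989×10⁻⁵ = 0.346026 kg
Combined: 1.11697 + 0.746 + 0.321 + 0.346026 = 2.53 kg
In lb: 2.53 / 0.453592 = 5.5777 lb

5.58 lb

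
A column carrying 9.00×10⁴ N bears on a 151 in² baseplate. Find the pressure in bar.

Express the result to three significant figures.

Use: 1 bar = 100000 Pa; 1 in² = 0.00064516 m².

9.24 bar

151 in² × 0.00064516 → 0.0974192 m²
P = F / A = 90000 N / 0.0974192 m² = 923843 Pa
923843 Pa ÷ (100000 Pa/bar) = 9.23843 bar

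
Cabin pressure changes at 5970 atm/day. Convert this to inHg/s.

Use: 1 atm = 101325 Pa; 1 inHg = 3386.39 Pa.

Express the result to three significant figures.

5970 atm/day × 101325 Pa/atm ÷ 86400 s/day = 7001.28 Pa/s
7001.28 Pa/s ÷ 3386.39 Pa/inHg = 2.06748 inHg/s

2.07 inHg/s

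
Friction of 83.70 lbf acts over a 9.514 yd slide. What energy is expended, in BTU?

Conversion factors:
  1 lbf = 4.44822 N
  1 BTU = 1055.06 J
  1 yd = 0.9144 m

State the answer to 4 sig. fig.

83.70 lbf × 4.44822 = 372.316 N
9.514 yd × 0.9144 = 8.6996 m
W = F × d = 372.316 N × 8.6996 m = 3239 J
3239 J ÷ (1055.06 J/BTU) = 3.06997 BTU

3.070 BTU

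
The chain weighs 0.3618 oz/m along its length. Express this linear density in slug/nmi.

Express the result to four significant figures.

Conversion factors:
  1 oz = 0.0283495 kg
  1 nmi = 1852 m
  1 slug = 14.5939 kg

1.302 slug/nmi

0.3618 oz/m × 0.0283495 kg/oz = 0.0102568 kg/m
0.0102568 kg/m ÷ 14.5939 kg/slug × 1852 m/nmi = 1.30161 slug/nmi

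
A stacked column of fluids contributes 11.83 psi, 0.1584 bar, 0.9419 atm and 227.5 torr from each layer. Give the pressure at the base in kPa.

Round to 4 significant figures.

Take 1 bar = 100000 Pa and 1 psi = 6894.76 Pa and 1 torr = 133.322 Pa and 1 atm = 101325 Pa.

223.2 kPa

11.83 psi × 6894.76 = 81565 Pa
0.1584 bar × 100000 = 15840 Pa
0.9419 atm × 101325 = 95438 Pa
227.5 torr × 133.322 = 30330.8 Pa
Sum: 81565 + 15840 + 95438 + 30330.8 = 223174 Pa
In kPa: 223174 / 1000 = 223.174 kPa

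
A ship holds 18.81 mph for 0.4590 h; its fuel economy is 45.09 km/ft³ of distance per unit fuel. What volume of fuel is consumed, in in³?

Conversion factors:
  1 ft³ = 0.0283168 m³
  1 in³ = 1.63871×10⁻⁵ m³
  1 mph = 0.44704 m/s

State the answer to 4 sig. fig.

18.81 mph → 8.40882 m/s
0.4590 h → 1652.4 s
d = v × t = 8.40882 × 1652.4 = 13894.7 m
45.09 km/ft³ → 1.59234×10⁶ m/m³
V = d / (distance per unit fuel) = 13894.7 / 1.59234×10⁶ = 0.00872596 m³
In in³: 0.00872596 / 1.63871×10⁻⁵ = 532.49 in³

532.5 in³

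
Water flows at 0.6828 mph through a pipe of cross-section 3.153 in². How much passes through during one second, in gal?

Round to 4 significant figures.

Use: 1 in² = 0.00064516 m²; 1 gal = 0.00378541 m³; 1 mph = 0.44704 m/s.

0.1640 gal

0.6828 mph × 0.44704 → 0.305239 m/s
3.153 in² × 0.00064516 → 0.00203419 m²
V = v × A × t = 0.305239 m/s × 0.00203419 m² × 1 s = 6.20914×10⁻⁴ m³
6.20914×10⁻⁴ m³ ÷ (0.00378541 m³/gal) = 0.164028 gal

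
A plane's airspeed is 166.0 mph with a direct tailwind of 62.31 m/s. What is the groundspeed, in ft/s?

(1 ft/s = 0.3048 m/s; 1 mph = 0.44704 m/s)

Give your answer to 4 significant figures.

447.9 ft/s

166.0 mph × 0.44704 = 74.2086 m/s
62.31 m/s (already m/s)
Total: 74.2086 + 62.31 = 136.519 m/s
In ft/s: 136.519 / 0.3048 = 447.897 ft/s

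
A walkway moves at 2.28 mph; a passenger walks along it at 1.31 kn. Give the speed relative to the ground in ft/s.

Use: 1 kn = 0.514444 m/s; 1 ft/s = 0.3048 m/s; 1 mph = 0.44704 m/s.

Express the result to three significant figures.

5.56 ft/s

2.28 mph × 0.44704 = 1.01925 m/s
1.31 kn × 0.514444 = 0.673922 m/s
Total: 1.01925 + 0.673922 = 1.69317 m/s
In ft/s: 1.69317 / 0.3048 = 5.55502 ft/s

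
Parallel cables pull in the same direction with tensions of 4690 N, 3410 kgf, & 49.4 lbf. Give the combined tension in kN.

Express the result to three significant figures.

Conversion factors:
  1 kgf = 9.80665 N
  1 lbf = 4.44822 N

4690 N (already N)
3410 kgf × 9.80665 = 33440.7 N
49.4 lbf × 4.44822 = 219.742 N
Total: 4690 + 33440.7 + 219.742 = 38350.4 N
In kN: 38350.4 / 1000 = 38.3504 kN

38.4 kN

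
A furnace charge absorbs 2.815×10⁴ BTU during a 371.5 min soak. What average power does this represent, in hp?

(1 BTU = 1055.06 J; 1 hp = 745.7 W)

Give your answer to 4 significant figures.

1.787 hp

2.815×10⁴ BTU × 1055.06 = 2.96999×10⁷ J
371.5 min × 60 = 22290 s
P = E / t = 2.96999×10⁷ J / 22290 s = 1332.43 W
1332.43 W ÷ (745.7 W/hp) = 1.78682 hp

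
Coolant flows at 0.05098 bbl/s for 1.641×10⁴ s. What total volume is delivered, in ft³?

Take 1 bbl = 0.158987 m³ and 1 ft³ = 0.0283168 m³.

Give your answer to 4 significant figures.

4697 ft³

0.05098 bbl/s → 0.00810516 m³/s
V = Q × t = 0.00810516 × 16410 = 133.006 m³
In ft³: 133.006 / 0.0283168 = 4697.07 ft³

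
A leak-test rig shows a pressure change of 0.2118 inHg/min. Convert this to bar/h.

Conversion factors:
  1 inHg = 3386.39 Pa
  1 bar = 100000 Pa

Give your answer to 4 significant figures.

0.4303 bar/h

0.2118 inHg/min × 3386.39 Pa/inHg ÷ 60 s/min = 11.954 Pa/s
11.954 Pa/s ÷ 100000 Pa/bar × 3600 s/h = 0.430344 bar/h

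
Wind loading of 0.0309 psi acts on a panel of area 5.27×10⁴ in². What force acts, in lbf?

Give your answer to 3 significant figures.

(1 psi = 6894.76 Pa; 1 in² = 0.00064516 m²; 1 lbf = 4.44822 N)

1630 lbf

0.0309 psi × 6894.76 → 213.048 Pa
5.27×10⁴ in² × 0.00064516 → 33.9999 m²
F = P × A = 213.048 Pa × 33.9999 m² = 7243.61 N
7243.61 N ÷ (4.44822 N/lbf) = 1628.43 lbf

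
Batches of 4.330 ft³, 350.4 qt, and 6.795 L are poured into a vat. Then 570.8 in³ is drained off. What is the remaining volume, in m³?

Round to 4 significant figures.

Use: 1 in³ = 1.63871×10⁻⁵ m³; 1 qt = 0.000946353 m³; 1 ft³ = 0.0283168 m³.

0.4517 m³

4.330 ft³ × 0.0283168 = 0.122612 m³
350.4 qt × 0.000946353 = 0.331602 m³
6.795 L × 0.001 = 0.006795 m³
570.8 in³ × 1.63871×10⁻⁵ = 0.00935376 m³
Result: 0.122612 + 0.331602 + 0.006795 − 0.00935376 = 0.451655 m³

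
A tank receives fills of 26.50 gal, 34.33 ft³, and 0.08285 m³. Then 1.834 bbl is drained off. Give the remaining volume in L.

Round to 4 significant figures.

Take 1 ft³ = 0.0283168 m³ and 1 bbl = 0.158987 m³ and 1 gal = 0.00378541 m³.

26.50 gal × 0.00378541 = 0.100313 m³
34.33 ft³ × 0.0283168 = 0.972116 m³
0.08285 m³ (already m³)
1.834 bbl × 0.158987 = 0.291582 m³
Sum: 0.100313 + 0.972116 + 0.08285 − 0.291582 = 0.863697 m³
In L: 0.863697 / 0.001 = 863.697 L

863.7 L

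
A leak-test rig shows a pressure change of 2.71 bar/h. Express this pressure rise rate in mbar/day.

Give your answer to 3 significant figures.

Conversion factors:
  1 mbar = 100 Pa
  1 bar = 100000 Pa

2.71 bar/h × 100000 Pa/bar ÷ 3600 s/h = 75.2778 Pa/s
75.2778 Pa/s ÷ 100 Pa/mbar × 86400 s/day = 65040 mbar/day

6.50×10⁴ mbar/day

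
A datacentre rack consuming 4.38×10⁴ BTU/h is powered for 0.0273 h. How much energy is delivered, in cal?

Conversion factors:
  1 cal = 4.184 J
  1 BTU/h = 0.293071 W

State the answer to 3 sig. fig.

4.38×10⁴ BTU/h × 0.293071 = 12836.5 W
0.0273 h × 3600 = 98.28 s
E = P × t = 12836.5 W × 98.28 s = 1.26157×10⁶ J
1.26157×10⁶ J ÷ (4.184 J/cal) = 301522 cal

3.02×10⁵ cal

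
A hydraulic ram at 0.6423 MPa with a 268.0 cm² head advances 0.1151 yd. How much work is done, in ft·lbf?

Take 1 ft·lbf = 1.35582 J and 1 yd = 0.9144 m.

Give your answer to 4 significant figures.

1336 ft·lbf

0.6423 MPa → 642300 Pa
268.0 cm² → 0.0268 m²
F = P × A = 642300 × 0.0268 = 17213.6 N
0.1151 yd → 0.105247 m
W = F × d = 17213.6 × 0.105247 = 1811.68 J
In ft·lbf: 1811.68 / 1.35582 = 1336.22 ft·lbf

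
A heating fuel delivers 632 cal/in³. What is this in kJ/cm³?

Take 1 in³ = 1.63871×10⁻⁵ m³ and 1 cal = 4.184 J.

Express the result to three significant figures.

632 cal/in³ × 4.184 J/cal ÷ 1.63871×10⁻⁵ m³/in³ = 1.61364×10⁸ J/m³
1.61364×10⁸ J/m³ ÷ 1000 J/kJ × 10⁻⁶ m³/cm³ = 0.161364 kJ/cm³

0.161 kJ/cm³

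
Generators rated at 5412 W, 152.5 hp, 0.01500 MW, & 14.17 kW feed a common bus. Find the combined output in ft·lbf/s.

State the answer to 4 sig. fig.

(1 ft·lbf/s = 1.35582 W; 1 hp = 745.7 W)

1.094×10⁵ ft·lbf/s

5412 W (already W)
152.5 hp × 745.7 = 113719 W
0.01500 MW × 1000000 = 15000 W
14.17 kW × 1000 = 14170 W
Combined: 5412 + 113719 + 15000 + 14170 = 148301 W
In ft·lbf/s: 148301 / 1.35582 = 109381 ft·lbf/s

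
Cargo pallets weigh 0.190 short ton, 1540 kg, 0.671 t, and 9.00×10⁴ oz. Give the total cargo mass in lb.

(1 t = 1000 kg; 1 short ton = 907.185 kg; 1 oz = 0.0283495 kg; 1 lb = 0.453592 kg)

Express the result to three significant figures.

0.190 short ton × 907.185 → 172.365 kg
1540 kg (already kg)
0.671 t × 1000 → 671 kg
9.00×10⁴ oz × 0.0283495 → 2551.46 kg
Sum: 172.365 + 1540 + 671 + 2551.46 = 4934.82 kg
In lb: 4934.82 / 0.453592 = 10879.4 lb

1.09×10⁴ lb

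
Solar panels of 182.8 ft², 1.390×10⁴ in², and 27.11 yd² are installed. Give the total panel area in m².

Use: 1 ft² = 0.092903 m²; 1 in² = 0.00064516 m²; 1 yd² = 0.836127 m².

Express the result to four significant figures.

48.62 m²

182.8 ft² × 0.092903 = 16.9827 m²
1.390×10⁴ in² × 0.00064516 = 8.96772 m²
27.11 yd² × 0.836127 = 22.6674 m²
Total: 16.9827 + 8.96772 + 22.6674 = 48.6178 m²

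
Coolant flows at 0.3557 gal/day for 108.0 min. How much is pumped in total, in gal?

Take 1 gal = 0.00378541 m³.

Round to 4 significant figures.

0.3557 gal/day → 1.55841×10⁻⁸ m³/s
108.0 min → 6480 s
V = Q × t = 1.55841×10⁻⁸ × 6480 = 1.00985×10⁻⁴ m³
In gal: 1.00985×10⁻⁴ / 0.00378541 = 0.0266774 gal

0.02668 gal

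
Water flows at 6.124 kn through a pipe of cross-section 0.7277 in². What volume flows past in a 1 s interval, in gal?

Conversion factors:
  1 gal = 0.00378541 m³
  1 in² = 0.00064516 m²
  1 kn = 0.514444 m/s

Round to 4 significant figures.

0.3907 gal

6.124 kn × 0.514444 → 3.15046 m/s
0.7277 in² × 0.00064516 → 4.69483×10⁻⁴ m²
V = v × A × t = 3.15046 m/s × 4.69483×10⁻⁴ m² × 1 s = 0.00147909 m³
0.00147909 m³ ÷ (0.00378541 m³/gal) = 0.390734 gal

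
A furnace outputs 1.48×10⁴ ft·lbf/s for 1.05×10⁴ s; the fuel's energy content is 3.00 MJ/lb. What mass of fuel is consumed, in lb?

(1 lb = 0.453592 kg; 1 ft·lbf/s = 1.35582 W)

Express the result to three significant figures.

70.2 lb

1.48×10⁴ ft·lbf/s → 20066.1 W
E = P × t = 20066.1 × 10500 = 2.10694×10⁸ J
3.00 MJ/lb → 6.61387×10⁶ J/kg
m = E / e_s = 2.10694×10⁸ / 6.61387×10⁶ = 31.8564 kg
In lb: 31.8564 / 0.453592 = 70.2314 lb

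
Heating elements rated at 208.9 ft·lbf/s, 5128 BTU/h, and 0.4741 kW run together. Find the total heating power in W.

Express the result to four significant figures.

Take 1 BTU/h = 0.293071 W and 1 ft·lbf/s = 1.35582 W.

208.9 ft·lbf/s × 1.35582 → 283.231 W
5128 BTU/h × 0.293071 → 1502.87 W
0.4741 kW × 1000 → 474.1 W
Combined: 283.231 + 1502.87 + 474.1 = 2260.2 W

2260 W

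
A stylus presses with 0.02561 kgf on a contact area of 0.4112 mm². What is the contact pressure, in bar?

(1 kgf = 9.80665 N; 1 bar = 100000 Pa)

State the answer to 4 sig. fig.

6.108 bar

0.02561 kgf × 9.80665 → 0.251148 N
0.4112 mm² × 10⁻⁶ → 4.112×10⁻⁷ m²
P = F / A = 0.251148 N / 4.112×10⁻⁷ m² = 610768 Pa
610768 Pa ÷ (100000 Pa/bar) = 6.10768 bar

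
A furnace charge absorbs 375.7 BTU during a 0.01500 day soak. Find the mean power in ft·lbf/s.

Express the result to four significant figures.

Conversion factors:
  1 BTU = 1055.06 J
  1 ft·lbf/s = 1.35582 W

375.7 BTU × 1055.06 → 396386 J
0.01500 day × 86400 → 1296 s
P = E / t = 396386 J / 1296 s = 305.853 W
305.853 W ÷ (1.35582 W/ft·lbf/s) = 225.585 ft·lbf/s

225.6 ft·lbf/s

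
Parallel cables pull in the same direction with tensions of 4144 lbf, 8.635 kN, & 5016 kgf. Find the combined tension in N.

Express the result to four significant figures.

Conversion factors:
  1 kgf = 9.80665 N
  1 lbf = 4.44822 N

4144 lbf × 4.44822 = 18433.4 N
8.635 kN × 1000 = 8635 N
5016 kgf × 9.80665 = 49190.2 N
Total: 18433.4 + 8635 + 49190.2 = 76258.6 N

7.626×10⁴ N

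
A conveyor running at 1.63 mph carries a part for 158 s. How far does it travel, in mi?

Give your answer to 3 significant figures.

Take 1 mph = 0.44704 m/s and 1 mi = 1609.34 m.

0.0715 mi

1.63 mph × 0.44704 → 0.728675 m/s
d = v × t = 0.728675 m/s × 158 s = 115.131 m
115.131 m ÷ (1609.34 m/mi) = 0.0715393 mi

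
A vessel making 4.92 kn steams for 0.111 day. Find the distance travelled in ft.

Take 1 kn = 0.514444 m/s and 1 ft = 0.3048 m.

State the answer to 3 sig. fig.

7.96×10⁴ ft

4.92 kn × 0.514444 = 2.53106 m/s
0.111 day × 86400 = 9590.4 s
d = v × t = 2.53106 m/s × 9590.4 s = 24273.9 m
24273.9 m ÷ (0.3048 m/ft) = 79638.8 ft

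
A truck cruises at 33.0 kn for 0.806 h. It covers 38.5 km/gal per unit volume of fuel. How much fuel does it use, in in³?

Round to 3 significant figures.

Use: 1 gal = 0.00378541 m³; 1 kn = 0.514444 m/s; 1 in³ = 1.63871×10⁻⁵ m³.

33.0 kn → 16.9767 m/s
0.806 h → 2901.6 s
d = v × t = 16.9767 × 2901.6 = 49259.6 m
38.5 km/gal → 1.01706×10⁷ m/m³
V = d / (distance per unit fuel) = 49259.6 / 1.01706×10⁷ = 0.00484333 m³
In in³: 0.00484333 / 1.63871×10⁻⁵ = 295.557 in³

296 in³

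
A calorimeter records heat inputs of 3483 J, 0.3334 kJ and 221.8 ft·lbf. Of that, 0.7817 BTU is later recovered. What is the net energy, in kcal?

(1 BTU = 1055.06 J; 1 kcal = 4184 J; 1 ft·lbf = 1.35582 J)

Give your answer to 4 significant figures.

0.7869 kcal

3483 J (already J)
0.3334 kJ × 1000 = 333.4 J
221.8 ft·lbf × 1.35582 = 300.721 J
0.7817 BTU × 1055.06 = 824.74 J
Sum: 3483 + 333.4 + 300.721 − 824.74 = 3292.38 J
In kcal: 3292.38 / 4184 = 0.786898 kcal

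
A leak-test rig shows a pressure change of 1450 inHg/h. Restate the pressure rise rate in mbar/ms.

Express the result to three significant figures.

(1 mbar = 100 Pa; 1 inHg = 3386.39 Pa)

0.0136 mbar/ms

1450 inHg/h × 3386.39 Pa/inHg ÷ 3600 s/h = 1363.96 Pa/s
1363.96 Pa/s ÷ 100 Pa/mbar × 0.001 s/ms = 0.0136396 mbar/ms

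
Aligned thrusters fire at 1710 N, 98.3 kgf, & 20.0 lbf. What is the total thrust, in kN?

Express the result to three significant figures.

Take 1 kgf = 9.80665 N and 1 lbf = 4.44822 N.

2.76 kN

1710 N (already N)
98.3 kgf × 9.80665 = 963.994 N
20.0 lbf × 4.44822 = 88.9644 N
Sum: 1710 + 963.994 + 88.9644 = 2762.96 N
In kN: 2762.96 / 1000 = 2.76296 kN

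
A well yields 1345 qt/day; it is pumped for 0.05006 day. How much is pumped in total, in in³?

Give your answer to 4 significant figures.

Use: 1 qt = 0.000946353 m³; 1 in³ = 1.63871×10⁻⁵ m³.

1345 qt/day → 1.4732×10⁻⁵ m³/s
0.05006 day → 4325.18 s
V = Q × t = 1.4732×10⁻⁵ × 4325.18 = 0.0637186 m³
In in³: 0.0637186 / 1.63871×10⁻⁵ = 3888.34 in³

3888 in³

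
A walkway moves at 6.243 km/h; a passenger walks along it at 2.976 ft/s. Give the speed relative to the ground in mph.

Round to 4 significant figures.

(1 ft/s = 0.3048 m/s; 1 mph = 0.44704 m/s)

5.908 mph

6.243 km/h × (1/3.6) = 1.73417 m/s
2.976 ft/s × 0.3048 = 0.907085 m/s
Combined: 1.73417 + 0.907085 = 2.64126 m/s
In mph: 2.64126 / 0.44704 = 5.90833 mph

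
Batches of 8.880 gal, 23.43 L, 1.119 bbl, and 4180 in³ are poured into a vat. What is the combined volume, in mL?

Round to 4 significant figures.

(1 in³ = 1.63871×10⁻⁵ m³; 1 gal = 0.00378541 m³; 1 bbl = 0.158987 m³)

3.034×10⁵ mL

8.880 gal × 0.00378541 = 0.0336144 m³
23.43 L × 0.001 = 0.02343 m³
1.119 bbl × 0.158987 = 0.177906 m³
4180 in³ × 1.63871×10⁻⁵ = 0.0684981 m³
Total: 0.0336144 + 0.02343 + 0.177906 + 0.0684981 = 0.303448 m³
In mL: 0.303448 / 10⁻⁶ = 303448 mL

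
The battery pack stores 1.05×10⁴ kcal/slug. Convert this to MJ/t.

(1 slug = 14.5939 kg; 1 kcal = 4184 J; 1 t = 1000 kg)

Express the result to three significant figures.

1.05×10⁴ kcal/slug × 4184 J/kcal ÷ 14.5939 kg/slug = 3.0103×10⁶ J/kg
3.0103×10⁶ J/kg ÷ 1000000 J/MJ × 1000 kg/t = 3010.3 MJ/t

3010 MJ/t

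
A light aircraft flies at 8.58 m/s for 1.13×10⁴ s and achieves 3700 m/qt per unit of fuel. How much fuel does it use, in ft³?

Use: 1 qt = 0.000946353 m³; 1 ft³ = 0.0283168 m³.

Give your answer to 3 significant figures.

d = v × t = 8.58 × 11300 = 96954 m
3700 m/qt → 3.90975×10⁶ m/m³
V = d / (distance per unit fuel) = 96954 / 3.90975×10⁶ = 0.024798 m³
In ft³: 0.024798 / 0.0283168 = 0.875735 ft³

0.876 ft³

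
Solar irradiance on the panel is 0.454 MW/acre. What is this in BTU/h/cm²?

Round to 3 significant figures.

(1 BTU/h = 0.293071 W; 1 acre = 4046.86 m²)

0.0383 BTU/h/cm²

0.454 MW/acre × 1000000 W/MW ÷ 4046.86 m²/acre = 112.186 W/m²
112.186 W/m² ÷ 0.293071 W/BTU/h × 0.0001 m²/cm² = 0.0382795 BTU/h/cm²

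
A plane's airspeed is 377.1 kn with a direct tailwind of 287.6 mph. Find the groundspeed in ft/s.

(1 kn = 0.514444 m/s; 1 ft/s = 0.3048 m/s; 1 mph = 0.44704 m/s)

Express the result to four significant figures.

1058 ft/s

377.1 kn × 0.514444 → 193.997 m/s
287.6 mph × 0.44704 → 128.569 m/s
Sum: 193.997 + 128.569 = 322.566 m/s
In ft/s: 322.566 / 0.3048 = 1058.29 ft/s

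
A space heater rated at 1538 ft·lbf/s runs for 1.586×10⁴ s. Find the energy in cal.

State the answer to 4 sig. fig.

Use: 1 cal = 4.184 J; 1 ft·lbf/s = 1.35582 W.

7.904×10⁶ cal

1538 ft·lbf/s × 1.35582 → 2085.25 W
E = P × t = 2085.25 W × 15860 s = 3.30721×10⁷ J
3.30721×10⁷ J ÷ (4.184 J/cal) = 7.90442×10⁶ cal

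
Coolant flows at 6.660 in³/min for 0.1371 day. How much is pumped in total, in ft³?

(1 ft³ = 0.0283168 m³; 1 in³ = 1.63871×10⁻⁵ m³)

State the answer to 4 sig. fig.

0.7609 ft³

6.660 in³/min → 1.81897×10⁻⁶ m³/s
0.1371 day → 11845.4 s
V = Q × t = 1.81897×10⁻⁶ × 11845.4 = 0.0215464 m³
In ft³: 0.0215464 / 0.0283168 = 0.760905 ft³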